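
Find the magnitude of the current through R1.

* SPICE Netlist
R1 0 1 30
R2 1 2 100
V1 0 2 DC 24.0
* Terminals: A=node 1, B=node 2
Nodal analysis, taking node 2 as the 0 V reference.
Source V1 fixes V_0 = 24 V.
KCL at each unknown node (sum of currents leaving = 0; resistances in Ω):
  Node 1: (V_1 - 24)/30 + (V_1 - 0)/100 = 0
Collecting terms: 0.04333 × V_1 = 0.8  =>  V_1 = 18.46 V
I_R1 = (V_0 - V_1)/R1 = (24 - 18.46)/30 = 0.1846 A
|I_R1| = 0.1846 A

Final answer: |I_R1| = 0.1846 A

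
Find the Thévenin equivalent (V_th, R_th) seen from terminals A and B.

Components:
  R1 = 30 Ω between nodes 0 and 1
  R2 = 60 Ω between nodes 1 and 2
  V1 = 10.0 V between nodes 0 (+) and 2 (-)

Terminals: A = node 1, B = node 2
Step 1 — V_th is the open-circuit voltage V_A - V_B (nothing connected across the terminals).
Nodal analysis, taking node 2 as the 0 V reference.
Source V1 fixes V_0 = 10 V.
KCL at each unknown node (sum of currents leaving = 0; resistances in Ω):
  Node 1: (V_1 - 10)/30 + (V_1 - 0)/60 = 0
Collecting terms: 0.05 × V_1 = 0.3333  =>  V_1 = 6.667 V
V_th = V_1 - V_2 = 6.667 - 0 = 6.667 V
Step 2 — R_th: zero the source — replace V1 by a short circuit (node 2 merges into node 0) — and find the resistance seen between A (node 1) and B (node 0).
Reduce the network between node 1 (A) and node 0 (B) by series/parallel combination:
  Rp1 = R1 ‖ R2 (parallel, both between nodes 0 and 1) = 1/(1/30 + 1/60) = 20 Ω
R_th = 20 Ω

Final answer: V_th = 6.667 V, R_th = 20 Ω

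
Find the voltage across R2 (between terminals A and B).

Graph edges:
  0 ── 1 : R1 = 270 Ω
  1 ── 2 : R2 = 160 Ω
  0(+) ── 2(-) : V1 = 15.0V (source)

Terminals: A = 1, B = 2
R1 and R2 are in series across V1 (node 0 → node 1 → node 2), and the output A–B is taken across R2, so this is a voltage divider.
Series current: I = V1/(R1 + R2) = 15/(270 + 160) = 15/430 = 0.03488 A
V_R2 = I × R2 = V1 × R2/(R1 + R2) = 15 × 160/430 = 5.581 V

Final answer: 5.581 V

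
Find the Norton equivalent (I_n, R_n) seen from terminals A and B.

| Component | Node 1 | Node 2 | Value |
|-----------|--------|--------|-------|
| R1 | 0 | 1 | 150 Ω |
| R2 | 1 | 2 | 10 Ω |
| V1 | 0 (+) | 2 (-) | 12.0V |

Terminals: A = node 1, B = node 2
Find the Thévenin equivalent first; then I_n = V_th/R_th and R_n = R_th.
Step 1 — V_th is the open-circuit voltage V_A - V_B (nothing connected across the terminals).
Nodal analysis, taking node 2 as the 0 V reference.
Source V1 fixes V_0 = 12 V.
KCL at each unknown node (sum of currents leaving = 0; resistances in Ω):
  Node 1: (V_1 - 12)/150 + (V_1 - 0)/10 = 0
Collecting terms: 0.1067 × V_1 = 0.08  =>  V_1 = 0.75 V
V_th = V_1 - V_2 = 0.75 - 0 = 0.75 V
Step 2 — R_th: zero the source — replace V1 by a short circuit (node 2 merges into node 0) — and find the resistance seen between A (node 1) and B (node 0).
Reduce the network between node 1 (A) and node 0 (B) by series/parallel combination:
  Rp1 = R1 ‖ R2 (parallel, both between nodes 0 and 1) = 1/(1/150 + 1/10) = 9.375 Ω
R_th = 9.375 Ω
I_n = V_th/R_th = 0.75/9.375 = 0.08 A, and R_n = R_th = 9.375 Ω

Final answer: I_n = 0.08 A, R_n = 9.375 Ω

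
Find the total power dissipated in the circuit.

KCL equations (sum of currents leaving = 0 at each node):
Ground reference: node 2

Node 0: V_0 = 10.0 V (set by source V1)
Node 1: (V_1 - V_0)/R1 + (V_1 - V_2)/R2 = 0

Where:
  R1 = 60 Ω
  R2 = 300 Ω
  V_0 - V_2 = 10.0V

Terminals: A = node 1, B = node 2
Nodal analysis, taking node 2 as the 0 V reference.
Source V1 fixes V_0 = 10 V.
KCL at each unknown node (sum of currents leaving = 0; resistances in Ω):
  Node 1: (V_1 - 10)/60 + (V_1 - 0)/300 = 0
Collecting terms: 0.02 × V_1 = 0.1667  =>  V_1 = 8.333 V
Power in each resistor, P = (ΔV)²/R:
  P_R1 = (10 - 8.333)²/60 = 0.0463 W
  P_R2 = (8.333 - 0)²/300 = 0.2315 W
P_total = P_R1 + P_R2 = 0.2778 W

Final answer: 0.2778 W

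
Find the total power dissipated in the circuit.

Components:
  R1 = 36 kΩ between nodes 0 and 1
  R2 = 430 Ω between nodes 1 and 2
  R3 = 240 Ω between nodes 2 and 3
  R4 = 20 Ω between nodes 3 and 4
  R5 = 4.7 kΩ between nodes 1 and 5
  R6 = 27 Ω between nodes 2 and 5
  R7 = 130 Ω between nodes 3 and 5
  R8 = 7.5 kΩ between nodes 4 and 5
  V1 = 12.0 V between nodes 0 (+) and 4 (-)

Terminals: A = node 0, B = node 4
Nodal analysis, taking node 4 as the 0 V reference.
Source V1 fixes V_0 = 12 V.
KCL at each unknown node (sum of currents leaving = 0; resistances in Ω):
  Node 1: (V_1 - 12)/36000 + (V_1 - V_2)/430 + (V_1 - V_5)/4700 = 0
  Node 2: (V_2 - V_1)/430 + (V_2 - V_3)/240 + (V_2 - V_5)/27 = 0
  Node 3: (V_3 - V_2)/240 + (V_3 - 0)/20 + (V_3 - V_5)/130 = 0
  Node 5: (V_5 - V_1)/4700 + (V_5 - V_2)/27 + (V_5 - V_3)/130 + (V_5 - 0)/7500 = 0
Collecting terms (coefficients in siemens):
  0.002566·V_1 - 0.002326·V_2 - 0.0002128·V_5 = 0.0003333
  0.04353·V_2 - 0.002326·V_1 - 0.004167·V_3 - 0.03704·V_5 = 0
  0.06186·V_3 - 0.004167·V_2 - 0.007692·V_5 = 0
  0.04508·V_5 - 0.0002128·V_1 - 0.03704·V_2 - 0.007692·V_3 = 0
Solving these 4 simultaneous equations (Gaussian elimination) gives:
  V_1 = 0.166 V, V_2 = 0.03689 V, V_3 = 0.006489 V, V_5 = 0.0322 V
Power in each resistor, P = (ΔV)²/R:
  P_R1 = (12 - 0.166)²/36000 = 0.00389 W
  P_R2 = (0.166 - 0.03689)²/430 = 0.00003877 W
  P_R3 = (0.03689 - 0.006489)²/240 = 0.00000385 W
  P_R4 = (0.006489 - 0)²/20 = 0.000002105 W
  P_R5 = (0.166 - 0.0322)²/4700 = 0.000003809 W
  P_R6 = (0.03689 - 0.0322)²/27 = 0.0000008137 W
  P_R7 = (0.006489 - 0.0322)²/130 = 0.000005085 W
  P_R8 = (0 - 0.0322)²/7500 = 0.0000001382 W
P_total = P_R1 + P_R2 + P_R3 + P_R4 + P_R5 + P_R6 + P_R7 + P_R8 = 0.003945 W

Final answer: 0.003945 W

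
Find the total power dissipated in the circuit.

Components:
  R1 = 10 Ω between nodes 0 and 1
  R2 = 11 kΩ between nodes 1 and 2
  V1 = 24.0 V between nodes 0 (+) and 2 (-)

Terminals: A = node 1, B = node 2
Nodal analysis, taking node 2 as the 0 V reference.
Source V1 fixes V_0 = 24 V.
KCL at each unknown node (sum of currents leaving = 0; resistances in Ω):
  Node 1: (V_1 - 24)/10 + (V_1 - 0)/11000 = 0
Collecting terms: 0.1001 × V_1 = 2.4  =>  V_1 = 23.98 V
Power in each resistor, P = (ΔV)²/R:
  P_R1 = (24 - 23.98)²/10 = 0.00004752 W
  P_R2 = (23.98 - 0)²/11000 = 0.05227 W
P_total = P_R1 + P_R2 = 0.05232 W

Final answer: 0.05232 W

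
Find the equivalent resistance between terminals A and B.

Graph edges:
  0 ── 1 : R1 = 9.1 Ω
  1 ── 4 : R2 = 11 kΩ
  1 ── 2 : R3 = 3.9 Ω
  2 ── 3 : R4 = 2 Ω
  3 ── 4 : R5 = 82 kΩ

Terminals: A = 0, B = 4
Reduce the network between node 0 (A) and node 4 (B) by series/parallel combination:
  Rs1 = R3 + R4 (series, joined only at node 2) = 3.9 + 2 = 5.9 Ω
  Rs2 = R5 + Rs1 (series, joined only at node 3) = 82000 + 5.9 = 82010 Ω
  Rp1 = R2 ‖ Rs2 (parallel, both between nodes 1 and 4) = 1/(1/11000 + 1/82010) = 9699 Ω
  Rs3 = R1 + Rp1 (series, joined only at node 1) = 9.1 + 9699 = 9708 Ω
R_eq = 9.708 kΩ

Final answer: 9.708 kΩ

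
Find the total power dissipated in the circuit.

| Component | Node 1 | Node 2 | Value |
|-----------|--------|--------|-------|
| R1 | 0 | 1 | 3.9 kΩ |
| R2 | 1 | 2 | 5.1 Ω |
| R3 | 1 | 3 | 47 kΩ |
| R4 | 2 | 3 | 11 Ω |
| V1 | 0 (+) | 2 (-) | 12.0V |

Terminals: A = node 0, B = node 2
Nodal analysis, taking node 2 as the 0 V reference.
Source V1 fixes V_0 = 12 V.
KCL at each unknown node (sum of currents leaving = 0; resistances in Ω):
  Node 1: (V_1 - 12)/3900 + (V_1 - 0)/5.1 + (V_1 - V_3)/47000 = 0
  Node 3: (V_3 - V_1)/47000 + (V_3 - 0)/11 = 0
Collecting terms (coefficients in siemens):
  0.1964·V_1 - 0.00002128·V_3 = 0.003077
  0.09093·V_3 - 0.00002128·V_1 = 0
Determinant D = (0.1964)(0.09093) - (-0.00002128)(-0.00002128) = 0.01785
V_1 = [(0.003077)(0.09093) - (-0.00002128)(0)]/D = 0.01567 V
V_3 = [(0.1964)(0) - (0.003077)(-0.00002128)]/D = 0.000003667 V
Power in each resistor, P = (ΔV)²/R:
  P_R1 = (12 - 0.01567)²/3900 = 0.03683 W
  P_R2 = (0.01567 - 0)²/5.1 = 0.00004815 W
  P_R3 = (0.01567 - 0.000003667)²/47000 = 0.000000005222 W
  P_R4 = (0 - 0.000003667)²/11 = 0.000000000001222 W
P_total = P_R1 + P_R2 + P_R3 + P_R4 = 0.03687 W

Final answer: 0.03687 W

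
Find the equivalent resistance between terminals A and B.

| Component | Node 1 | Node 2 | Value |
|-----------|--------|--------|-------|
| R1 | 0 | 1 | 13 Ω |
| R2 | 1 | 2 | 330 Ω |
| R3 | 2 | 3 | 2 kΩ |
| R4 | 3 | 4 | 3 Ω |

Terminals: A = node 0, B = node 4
Reduce the network between node 0 (A) and node 4 (B) by series/parallel combination:
  Rs1 = R1 + R2 (series, joined only at node 1) = 13 + 330 = 343 Ω
  Rs2 = R3 + Rs1 (series, joined only at node 2) = 2000 + 343 = 2343 Ω
  Rs3 = R4 + Rs2 (series, joined only at node 3) = 3 + 2343 = 2346 Ω
R_eq = 2.346 kΩ

Final answer: 2.346 kΩ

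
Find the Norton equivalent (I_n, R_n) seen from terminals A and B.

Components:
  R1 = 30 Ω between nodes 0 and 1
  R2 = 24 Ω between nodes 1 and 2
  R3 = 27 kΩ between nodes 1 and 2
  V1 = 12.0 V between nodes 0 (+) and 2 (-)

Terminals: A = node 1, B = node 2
Find the Thévenin equivalent first; then I_n = V_th/R_th and R_n = R_th.
Step 1 — V_th is the open-circuit voltage V_A - V_B (nothing connected across the terminals).
Nodal analysis, taking node 2 as the 0 V reference.
Source V1 fixes V_0 = 12 V.
KCL at each unknown node (sum of currents leaving = 0; resistances in Ω):
  Node 1: (V_1 - 12)/30 + (V_1 - 0)/24 + (V_1 - 0)/27000 = 0
Collecting terms: 0.07504 × V_1 = 0.4  =>  V_1 = 5.331 V
V_th = V_1 - V_2 = 5.331 - 0 = 5.331 V
Step 2 — R_th: zero the source — replace V1 by a short circuit (node 2 merges into node 0) — and find the resistance seen between A (node 1) and B (node 0).
Reduce the network between node 1 (A) and node 0 (B) by series/parallel combination:
  Rp1 = R1 ‖ R2 ‖ R3 (parallel, all between nodes 0 and 1) = 1/(1/30 + 1/24 + 1/27000) = 13.33 Ω
R_th = 13.33 Ω
I_n = V_th/R_th = 5.331/13.33 = 0.4 A, and R_n = R_th = 13.33 Ω

Final answer: I_n = 0.4 A, R_n = 13.33 Ω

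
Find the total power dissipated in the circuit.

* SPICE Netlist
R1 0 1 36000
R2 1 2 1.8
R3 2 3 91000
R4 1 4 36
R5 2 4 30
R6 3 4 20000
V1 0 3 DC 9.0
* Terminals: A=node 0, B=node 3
Nodal analysis, taking node 3 as the 0 V reference.
Source V1 fixes V_0 = 9 V.
KCL at each unknown node (sum of currents leaving = 0; resistances in Ω):
  Node 1: (V_1 - 9)/36000 + (V_1 - V_2)/1.8 + (V_1 - V_4)/36 = 0
  Node 2: (V_2 - V_1)/1.8 + (V_2 - 0)/91000 + (V_2 - V_4)/30 = 0
  Node 4: (V_4 - V_1)/36 + (V_4 - V_2)/30 + (V_4 - 0)/20000 = 0
Collecting terms (coefficients in siemens):
  0.5834·V_1 - 0.5556·V_2 - 0.02778·V_4 = 0.00025
  0.5889·V_2 - 0.5556·V_1 - 0.03333·V_4 = 0
  0.06116·V_4 - 0.02778·V_1 - 0.03333·V_2 = 0
Solving these 3 simultaneous equations (Gaussian elimination) gives:
  V_1 = 2.818 V, V_2 = 2.818 V, V_4 = 2.815 V
Power in each resistor, P = (ΔV)²/R:
  P_R1 = (9 - 2.818)²/36000 = 0.001062 W
  P_R2 = (2.818 - 2.818)²/1.8 = 0.0000000198 W
  P_R3 = (2.818 - 0)²/91000 = 0.00008724 W
  P_R4 = (2.818 - 2.815)²/36 = 0.0000001609 W
  P_R5 = (2.818 - 2.815)²/30 = 0.0000001639 W
  P_R6 = (0 - 2.815)²/20000 = 0.0003963 W
P_total = P_R1 + P_R2 + P_R3 + P_R4 + P_R5 + P_R6 = 0.001546 W

Final answer: 0.001546 W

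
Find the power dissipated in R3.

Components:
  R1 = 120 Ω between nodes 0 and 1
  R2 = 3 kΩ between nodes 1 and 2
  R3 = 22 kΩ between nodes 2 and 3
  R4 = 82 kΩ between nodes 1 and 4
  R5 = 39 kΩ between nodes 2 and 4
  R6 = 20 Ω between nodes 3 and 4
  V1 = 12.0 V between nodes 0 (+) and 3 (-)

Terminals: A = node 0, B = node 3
Nodal analysis, taking node 3 as the 0 V reference.
Source V1 fixes V_0 = 12 V.
KCL at each unknown node (sum of currents leaving = 0; resistances in Ω):
  Node 1: (V_1 - 12)/120 + (V_1 - V_2)/3000 + (V_1 - V_4)/82000 = 0
  Node 2: (V_2 - V_1)/3000 + (V_2 - 0)/22000 + (V_2 - V_4)/39000 = 0
  Node 4: (V_4 - V_1)/82000 + (V_4 - V_2)/39000 + (V_4 - 0)/20 = 0
Collecting terms (coefficients in siemens):
  0.008679·V_1 - 0.0003333·V_2 - 0.0000122·V_4 = 0.1
  0.0004044·V_2 - 0.0003333·V_1 - 0.00002564·V_4 = 0
  0.05004·V_4 - 0.0000122·V_1 - 0.00002564·V_2 = 0
Solving these 3 simultaneous equations (Gaussian elimination) gives:
  V_1 = 11.9 V, V_2 = 9.808 V, V_4 = 0.007926 V
I_R3 = (V_2 - V_3)/R3 = (9.808 - 0)/22000 = 0.0004458 A
P_R3 = I_R3² × R3 = (0.0004458)² × 22000 = 0.004372 W

Final answer: 0.004372 W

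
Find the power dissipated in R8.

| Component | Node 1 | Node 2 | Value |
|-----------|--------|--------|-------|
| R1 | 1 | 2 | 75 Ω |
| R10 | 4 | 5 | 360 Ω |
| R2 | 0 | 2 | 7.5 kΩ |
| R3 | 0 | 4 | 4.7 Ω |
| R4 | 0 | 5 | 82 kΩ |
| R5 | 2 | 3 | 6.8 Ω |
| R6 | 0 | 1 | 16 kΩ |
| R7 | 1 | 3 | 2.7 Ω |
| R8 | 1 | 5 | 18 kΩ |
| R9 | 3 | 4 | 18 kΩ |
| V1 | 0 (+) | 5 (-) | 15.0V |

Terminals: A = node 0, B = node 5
Nodal analysis, taking node 5 as the 0 V reference.
Source V1 fixes V_0 = 15 V.
KCL at each unknown node (sum of currents leaving = 0; resistances in Ω):
  Node 1: (V_1 - V_2)/75 + (V_1 - 15)/16000 + (V_1 - V_3)/2.7 + (V_1 - 0)/18000 = 0
  Node 2: (V_2 - V_1)/75 + (V_2 - 15)/7500 + (V_2 - V_3)/6.8 = 0
  Node 3: (V_3 - V_2)/6.8 + (V_3 - V_1)/2.7 + (V_3 - V_4)/18000 = 0
  Node 4: (V_4 - 15)/4.7 + (V_4 - V_3)/18000 + (V_4 - 0)/360 = 0
Collecting terms (coefficients in siemens):
  0.3838·V_1 - 0.01333·V_2 - 0.3704·V_3 = 0.0009375
  0.1605·V_2 - 0.01333·V_1 - 0.1471·V_3 = 0.002
  0.5175·V_3 - 0.3704·V_1 - 0.1471·V_2 - 0.00005556·V_4 = 0
  0.2156·V_4 - 0.00005556·V_3 = 3.191
Solving these 4 simultaneous equations (Gaussian elimination) gives:
  V_1 = 12.25 V, V_2 = 12.25 V, V_3 = 12.25 V, V_4 = 14.81 V
I_R8 = (V_1 - V_5)/R8 = (12.25 - 0)/18000 = 0.0006805 A
P_R8 = I_R8² × R8 = (0.0006805)² × 18000 = 0.008334 W

Final answer: 0.008334 W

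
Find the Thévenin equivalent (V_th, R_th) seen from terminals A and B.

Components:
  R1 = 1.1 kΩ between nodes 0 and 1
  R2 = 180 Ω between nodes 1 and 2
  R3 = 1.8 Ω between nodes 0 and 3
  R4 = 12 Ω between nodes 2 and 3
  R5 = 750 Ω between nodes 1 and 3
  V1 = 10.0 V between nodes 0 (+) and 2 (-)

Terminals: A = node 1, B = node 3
Step 1 — V_th is the open-circuit voltage V_A - V_B (nothing connected across the terminals).
Nodal analysis, taking node 2 as the 0 V reference.
Source V1 fixes V_0 = 10 V.
KCL at each unknown node (sum of currents leaving = 0; resistances in Ω):
  Node 1: (V_1 - 10)/1100 + (V_1 - 0)/180 + (V_1 - V_3)/750 = 0
  Node 3: (V_3 - 10)/1.8 + (V_3 - 0)/12 + (V_3 - V_1)/750 = 0
Collecting terms (coefficients in siemens):
  0.007798·V_1 - 0.001333·V_3 = 0.009091
  0.6402·V_3 - 0.001333·V_1 = 5.556
Determinant D = (0.007798)(0.6402) - (-0.001333)(-0.001333) = 0.004991
V_1 = [(0.009091)(0.6402) - (-0.001333)(5.556)]/D = 2.65 V
V_3 = [(0.007798)(5.556) - (0.009091)(-0.001333)]/D = 8.683 V
V_th = V_1 - V_3 = 2.65 - 8.683 = -6.033 V
Step 2 — R_th: zero the source — replace V1 by a short circuit (node 2 merges into node 0) — and find the resistance seen between A (node 1) and B (node 3).
Reduce the network between node 1 (A) and node 3 (B) by series/parallel combination:
  Rp1 = R1 ‖ R2 (parallel, both between nodes 0 and 1) = 1/(1/1100 + 1/180) = 154.7 Ω
  Rp2 = R3 ‖ R4 (parallel, both between nodes 0 and 3) = 1/(1/1.8 + 1/12) = 1.565 Ω
  Rs1 = Rp1 + Rp2 (series, joined only at node 0) = 154.7 + 1.565 = 156.3 Ω
  Rp3 = R5 ‖ Rs1 (parallel, both between nodes 1 and 3) = 1/(1/750 + 1/156.3) = 129.3 Ω
R_th = 129.3 Ω

Final answer: V_th = -6.033 V, R_th = 129.3 Ω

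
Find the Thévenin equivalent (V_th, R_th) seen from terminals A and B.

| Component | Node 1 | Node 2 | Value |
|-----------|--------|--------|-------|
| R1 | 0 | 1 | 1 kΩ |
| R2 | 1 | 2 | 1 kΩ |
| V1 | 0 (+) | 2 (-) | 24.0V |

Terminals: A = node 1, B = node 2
Step 1 — V_th is the open-circuit voltage V_A - V_B (nothing connected across the terminals).
Nodal analysis, taking node 2 as the 0 V reference.
Source V1 fixes V_0 = 24 V.
KCL at each unknown node (sum of currents leaving = 0; resistances in Ω):
  Node 1: (V_1 - 24)/1000 + (V_1 - 0)/1000 = 0
Collecting terms: 0.002 × V_1 = 0.024  =>  V_1 = 12 V
V_th = V_1 - V_2 = 12 - 0 = 12 V
Step 2 — R_th: zero the source — replace V1 by a short circuit (node 2 merges into node 0) — and find the resistance seen between A (node 1) and B (node 0).
Reduce the network between node 1 (A) and node 0 (B) by series/parallel combination:
  Rp1 = R1 ‖ R2 (parallel, both between nodes 0 and 1) = 1/(1/1000 + 1/1000) = 500 Ω
R_th = 500 Ω

Final answer: V_th = 12 V, R_th = 500 Ω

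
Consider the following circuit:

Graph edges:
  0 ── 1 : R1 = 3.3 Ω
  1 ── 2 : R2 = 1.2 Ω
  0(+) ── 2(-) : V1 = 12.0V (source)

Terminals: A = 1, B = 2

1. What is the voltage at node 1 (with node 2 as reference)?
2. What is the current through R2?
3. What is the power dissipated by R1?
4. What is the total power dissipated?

Nodal analysis, taking node 2 as the 0 V reference.
Source V1 fixes V_0 = 12 V.
KCL at each unknown node (sum of currents leaving = 0; resistances in Ω):
  Node 1: (V_1 - 12)/3.3 + (V_1 - 0)/1.2 = 0
Collecting terms: 1.136 × V_1 = 3.636  =>  V_1 = 3.2 V
Part 1:
  Read off the nodal solution: V_1 = 3.2 V
Part 2:
  I_R2 = (V_1 - V_2)/R2 = (3.2 - 0)/1.2 = 2.667 A
  Magnitude: I_R2 = 2.667 A
Part 3:
  I_R1 = (V_0 - V_1)/R1 = (12 - 3.2)/3.3 = 2.667 A
  P_R1 = I_R1² × R1 = (2.667)² × 3.3 = 23.47 W
Part 4:
  Power in each resistor, P = (ΔV)²/R:
    P_R1 = (12 - 3.2)²/3.3 = 23.47 W
    P_R2 = (3.2 - 0)²/1.2 = 8.533 W
  P_total = P_R1 + P_R2 = 32 W

Final answers:
1. V_1 = 3.2 V
2. I_R2 = 2.667 A
3. P_R1 = 23.47 W
4. P_total = 32 W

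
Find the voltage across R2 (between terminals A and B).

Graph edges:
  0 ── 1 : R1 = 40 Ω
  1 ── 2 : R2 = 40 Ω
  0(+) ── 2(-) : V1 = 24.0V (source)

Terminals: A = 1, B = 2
R1 and R2 are in series across V1 (node 0 → node 1 → node 2), and the output A–B is taken across R2, so this is a voltage divider.
Series current: I = V1/(R1 + R2) = 24/(40 + 40) = 24/80 = 0.3 A
V_R2 = I × R2 = V1 × R2/(R1 + R2) = 24 × 40/80 = 12 V

Final answer: 12 V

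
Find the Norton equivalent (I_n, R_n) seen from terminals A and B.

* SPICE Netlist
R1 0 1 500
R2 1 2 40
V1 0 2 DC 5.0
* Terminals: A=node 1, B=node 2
Find the Thévenin equivalent first; then I_n = V_th/R_th and R_n = R_th.
Step 1 — V_th is the open-circuit voltage V_A - V_B (nothing connected across the terminals).
Nodal analysis, taking node 2 as the 0 V reference.
Source V1 fixes V_0 = 5 V.
KCL at each unknown node (sum of currents leaving = 0; resistances in Ω):
  Node 1: (V_1 - 5)/500 + (V_1 - 0)/40 = 0
Collecting terms: 0.027 × V_1 = 0.01  =>  V_1 = 0.3704 V
V_th = V_1 - V_2 = 0.3704 - 0 = 0.3704 V
Step 2 — R_th: zero the source — replace V1 by a short circuit (node 2 merges into node 0) — and find the resistance seen between A (node 1) and B (node 0).
Reduce the network between node 1 (A) and node 0 (B) by series/parallel combination:
  Rp1 = R1 ‖ R2 (parallel, both between nodes 0 and 1) = 1/(1/500 + 1/40) = 37.04 Ω
R_th = 37.04 Ω
I_n = V_th/R_th = 0.3704/37.04 = 0.01 A, and R_n = R_th = 37.04 Ω

Final answer: I_n = 0.01 A, R_n = 37.04 Ω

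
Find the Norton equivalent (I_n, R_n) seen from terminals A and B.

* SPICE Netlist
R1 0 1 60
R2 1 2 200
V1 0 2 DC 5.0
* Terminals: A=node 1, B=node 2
Find the Thévenin equivalent first; then I_n = V_th/R_th and R_n = R_th.
Step 1 — V_th is the open-circuit voltage V_A - V_B (nothing connected across the terminals).
Nodal analysis, taking node 2 as the 0 V reference.
Source V1 fixes V_0 = 5 V.
KCL at each unknown node (sum of currents leaving = 0; resistances in Ω):
  Node 1: (V_1 - 5)/60 + (V_1 - 0)/200 = 0
Collecting terms: 0.02167 × V_1 = 0.08333  =>  V_1 = 3.846 V
V_th = V_1 - V_2 = 3.846 - 0 = 3.846 V
Step 2 — R_th: zero the source — replace V1 by a short circuit (node 2 merges into node 0) — and find the resistance seen between A (node 1) and B (node 0).
Reduce the network between node 1 (A) and node 0 (B) by series/parallel combination:
  Rp1 = R1 ‖ R2 (parallel, both between nodes 0 and 1) = 1/(1/60 + 1/200) = 46.15 Ω
R_th = 46.15 Ω
I_n = V_th/R_th = 3.846/46.15 = 0.08333 A, and R_n = R_th = 46.15 Ω

Final answer: I_n = 0.08333 A, R_n = 46.15 Ω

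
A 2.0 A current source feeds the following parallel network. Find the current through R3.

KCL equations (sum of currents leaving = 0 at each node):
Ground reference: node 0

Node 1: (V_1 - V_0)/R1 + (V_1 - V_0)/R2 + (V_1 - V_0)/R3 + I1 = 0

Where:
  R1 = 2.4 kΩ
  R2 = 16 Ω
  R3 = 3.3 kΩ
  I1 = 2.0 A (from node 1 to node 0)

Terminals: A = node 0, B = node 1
All resistors sit directly between nodes 0 and 1, so they are in parallel and share one voltage V; the full source current 2 A splits among them.
1/R_par = 1/2400 + 1/16 + 1/3300 = 0.06322 S  =>  R_par = 15.82 Ω
V = I × R_par = 2 × 15.82 = 31.64 V
I_R3 = V/R3 = 31.64/3300 = 0.009587 A

Final answer: 0.009587 A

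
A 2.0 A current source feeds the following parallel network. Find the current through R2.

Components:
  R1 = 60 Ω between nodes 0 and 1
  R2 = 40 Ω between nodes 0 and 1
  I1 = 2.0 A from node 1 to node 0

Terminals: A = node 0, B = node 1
All resistors sit directly between nodes 0 and 1, so they are in parallel and share one voltage V; the full source current 2 A splits among them.
1/R_par = 1/60 + 1/40 = 0.04167 S  =>  R_par = 24 Ω
V = I × R_par = 2 × 24 = 48 V
I_R2 = V/R2 = 48/40 = 1.2 A

Final answer: 1.2 A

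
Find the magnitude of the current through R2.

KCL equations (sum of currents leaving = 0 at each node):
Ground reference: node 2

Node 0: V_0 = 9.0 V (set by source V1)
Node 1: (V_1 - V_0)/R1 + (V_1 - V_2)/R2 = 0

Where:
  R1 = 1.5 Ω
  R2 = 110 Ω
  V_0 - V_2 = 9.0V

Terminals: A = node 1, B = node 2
Nodal analysis, taking node 2 as the 0 V reference.
Source V1 fixes V_0 = 9 V.
KCL at each unknown node (sum of currents leaving = 0; resistances in Ω):
  Node 1: (V_1 - 9)/1.5 + (V_1 - 0)/110 = 0
Collecting terms: 0.6758 × V_1 = 6  =>  V_1 = 8.879 V
I_R2 = (V_1 - V_2)/R2 = (8.879 - 0)/110 = 0.08072 A
|I_R2| = 0.08072 A

Final answer: |I_R2| = 0.08072 A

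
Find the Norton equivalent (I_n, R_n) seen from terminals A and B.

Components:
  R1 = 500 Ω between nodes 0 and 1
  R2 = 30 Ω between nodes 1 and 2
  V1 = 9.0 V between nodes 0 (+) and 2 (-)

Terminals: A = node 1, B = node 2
Find the Thévenin equivalent first; then I_n = V_th/R_th and R_n = R_th.
Step 1 — V_th is the open-circuit voltage V_A - V_B (nothing connected across the terminals).
Nodal analysis, taking node 2 as the 0 V reference.
Source V1 fixes V_0 = 9 V.
KCL at each unknown node (sum of currents leaving = 0; resistances in Ω):
  Node 1: (V_1 - 9)/500 + (V_1 - 0)/30 = 0
Collecting terms: 0.03533 × V_1 = 0.018  =>  V_1 = 0.5094 V
V_th = V_1 - V_2 = 0.5094 - 0 = 0.5094 V
Step 2 — R_th: zero the source — replace V1 by a short circuit (node 2 merges into node 0) — and find the resistance seen between A (node 1) and B (node 0).
Reduce the network between node 1 (A) and node 0 (B) by series/parallel combination:
  Rp1 = R1 ‖ R2 (parallel, both between nodes 0 and 1) = 1/(1/500 + 1/30) = 28.3 Ω
R_th = 28.3 Ω
I_n = V_th/R_th = 0.5094/28.3 = 0.018 A, and R_n = R_th = 28.3 Ω

Final answer: I_n = 0.018 A, R_n = 28.3 Ω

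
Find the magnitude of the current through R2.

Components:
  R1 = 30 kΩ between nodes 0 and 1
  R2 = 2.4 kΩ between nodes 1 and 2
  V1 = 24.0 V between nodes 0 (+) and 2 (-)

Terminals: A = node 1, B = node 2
Nodal analysis, taking node 2 as the 0 V reference.
Source V1 fixes V_0 = 24 V.
KCL at each unknown node (sum of currents leaving = 0; resistances in Ω):
  Node 1: (V_1 - 24)/30000 + (V_1 - 0)/2400 = 0
Collecting terms: 0.00045 × V_1 = 0.0008  =>  V_1 = 1.778 V
I_R2 = (V_1 - V_2)/R2 = (1.778 - 0)/2400 = 0.0007407 A
|I_R2| = 0.0007407 A

Final answer: |I_R2| = 0.0007407 A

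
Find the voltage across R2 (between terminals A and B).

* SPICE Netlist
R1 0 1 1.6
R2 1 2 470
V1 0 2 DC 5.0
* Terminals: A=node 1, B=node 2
R1 and R2 are in series across V1 (node 0 → node 1 → node 2), and the output A–B is taken across R2, so this is a voltage divider.
Series current: I = V1/(R1 + R2) = 5/(1.6 + 470) = 5/471.6 = 0.0106 A
V_R2 = I × R2 = V1 × R2/(R1 + R2) = 5 × 470/471.6 = 4.983 V

Final answer: 4.983 V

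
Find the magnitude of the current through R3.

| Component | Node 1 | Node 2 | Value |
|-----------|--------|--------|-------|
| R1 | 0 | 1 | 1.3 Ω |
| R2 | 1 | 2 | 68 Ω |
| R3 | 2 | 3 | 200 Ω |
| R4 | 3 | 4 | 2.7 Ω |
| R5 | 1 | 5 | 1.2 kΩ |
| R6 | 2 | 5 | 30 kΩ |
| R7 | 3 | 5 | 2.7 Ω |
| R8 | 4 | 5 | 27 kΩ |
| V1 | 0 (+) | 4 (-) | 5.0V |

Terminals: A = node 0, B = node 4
Nodal analysis, taking node 4 as the 0 V reference.
Source V1 fixes V_0 = 5 V.
KCL at each unknown node (sum of currents leaving = 0; resistances in Ω):
  Node 1: (V_1 - 5)/1.3 + (V_1 - V_2)/68 + (V_1 - V_5)/1200 = 0
  Node 2: (V_2 - V_1)/68 + (V_2 - V_3)/200 + (V_2 - V_5)/30000 = 0
  Node 3: (V_3 - V_2)/200 + (V_3 - 0)/2.7 + (V_3 - V_5)/2.7 = 0
  Node 5: (V_5 - V_1)/1200 + (V_5 - V_2)/30000 + (V_5 - V_3)/2.7 + (V_5 - 0)/27000 = 0
Collecting terms (coefficients in siemens):
  0.7848·V_1 - 0.01471·V_2 - 0.0008333·V_5 = 3.846
  0.01974·V_2 - 0.01471·V_1 - 0.005·V_3 - 0.00003333·V_5 = 0
  0.7457·V_3 - 0.005·V_2 - 0.3704·V_5 = 0
  0.3713·V_5 - 0.0008333·V_1 - 0.00003333·V_2 - 0.3704·V_3 = 0
Solving these 4 simultaneous equations (Gaussian elimination) gives:
  V_1 = 4.971 V, V_2 = 3.719 V, V_3 = 0.06073 V, V_5 = 0.07207 V
I_R3 = (V_2 - V_3)/R3 = (3.719 - 0.06073)/200 = 0.01829 A
|I_R3| = 0.01829 A

Final answer: |I_R3| = 0.01829 A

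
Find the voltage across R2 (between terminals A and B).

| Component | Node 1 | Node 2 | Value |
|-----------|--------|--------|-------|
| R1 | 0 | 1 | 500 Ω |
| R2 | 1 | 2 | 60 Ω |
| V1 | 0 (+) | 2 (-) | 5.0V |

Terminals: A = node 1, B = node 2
R1 and R2 are in series across V1 (node 0 → node 1 → node 2), and the output A–B is taken across R2, so this is a voltage divider.
Series current: I = V1/(R1 + R2) = 5/(500 + 60) = 5/560 = 0.008929 A
V_R2 = I × R2 = V1 × R2/(R1 + R2) = 5 × 60/560 = 0.5357 V

Final answer: 0.5357 V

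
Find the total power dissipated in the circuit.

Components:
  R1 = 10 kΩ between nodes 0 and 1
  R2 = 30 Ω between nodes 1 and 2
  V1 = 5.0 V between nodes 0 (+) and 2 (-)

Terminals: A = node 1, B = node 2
Nodal analysis, taking node 2 as the 0 V reference.
Source V1 fixes V_0 = 5 V.
KCL at each unknown node (sum of currents leaving = 0; resistances in Ω):
  Node 1: (V_1 - 5)/10000 + (V_1 - 0)/30 = 0
Collecting terms: 0.03343 × V_1 = 0.0005  =>  V_1 = 0.01496 V
Power in each resistor, P = (ΔV)²/R:
  P_R1 = (5 - 0.01496)²/10000 = 0.002485 W
  P_R2 = (0.01496 - 0)²/30 = 0.000007455 W
P_total = P_R1 + P_R2 = 0.002493 W

Final answer: 0.002493 W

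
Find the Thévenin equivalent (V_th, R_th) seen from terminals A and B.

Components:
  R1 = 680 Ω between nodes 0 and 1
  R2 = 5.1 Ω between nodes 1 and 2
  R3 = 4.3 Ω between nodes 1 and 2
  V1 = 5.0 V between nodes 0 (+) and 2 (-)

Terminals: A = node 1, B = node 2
Step 1 — V_th is the open-circuit voltage V_A - V_B (nothing connected across the terminals).
Nodal analysis, taking node 2 as the 0 V reference.
Source V1 fixes V_0 = 5 V.
KCL at each unknown node (sum of currents leaving = 0; resistances in Ω):
  Node 1: (V_1 - 5)/680 + (V_1 - 0)/5.1 + (V_1 - 0)/4.3 = 0
Collecting terms: 0.4301 × V_1 = 0.007353  =>  V_1 = 0.0171 V
V_th = V_1 - V_2 = 0.0171 - 0 = 0.0171 V
Step 2 — R_th: zero the source — replace V1 by a short circuit (node 2 merges into node 0) — and find the resistance seen between A (node 1) and B (node 0).
Reduce the network between node 1 (A) and node 0 (B) by series/parallel combination:
  Rp1 = R1 ‖ R2 ‖ R3 (parallel, all between nodes 0 and 1) = 1/(1/680 + 1/5.1 + 1/4.3) = 2.325 Ω
R_th = 2.325 Ω

Final answer: V_th = 0.0171 V, R_th = 2.325 Ω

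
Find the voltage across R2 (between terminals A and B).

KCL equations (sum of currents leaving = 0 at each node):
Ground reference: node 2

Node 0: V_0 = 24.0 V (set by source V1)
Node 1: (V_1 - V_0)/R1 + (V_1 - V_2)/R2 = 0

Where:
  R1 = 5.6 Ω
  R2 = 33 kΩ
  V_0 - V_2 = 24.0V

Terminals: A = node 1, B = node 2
R1 and R2 are in series across V1 (node 0 → node 1 → node 2), and the output A–B is taken across R2, so this is a voltage divider.
Series current: I = V1/(R1 + R2) = 24/(5.6 + 33000) = 24/33010 = 0.0007271 A
V_R2 = I × R2 = V1 × R2/(R1 + R2) = 24 × 33000/33010 = 24 V

Final answer: 24 V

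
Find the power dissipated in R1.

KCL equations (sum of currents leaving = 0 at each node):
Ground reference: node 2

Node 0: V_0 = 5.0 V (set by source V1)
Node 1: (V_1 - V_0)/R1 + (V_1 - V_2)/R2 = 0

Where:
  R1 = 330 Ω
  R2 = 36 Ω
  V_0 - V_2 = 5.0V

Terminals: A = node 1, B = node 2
Nodal analysis, taking node 2 as the 0 V reference.
Source V1 fixes V_0 = 5 V.
KCL at each unknown node (sum of currents leaving = 0; resistances in Ω):
  Node 1: (V_1 - 5)/330 + (V_1 - 0)/36 = 0
Collecting terms: 0.03081 × V_1 = 0.01515  =>  V_1 = 0.4918 V
I_R1 = (V_0 - V_1)/R1 = (5 - 0.4918)/330 = 0.01366 A
P_R1 = I_R1² × R1 = (0.01366)² × 330 = 0.06159 W

Final answer: 0.06159 W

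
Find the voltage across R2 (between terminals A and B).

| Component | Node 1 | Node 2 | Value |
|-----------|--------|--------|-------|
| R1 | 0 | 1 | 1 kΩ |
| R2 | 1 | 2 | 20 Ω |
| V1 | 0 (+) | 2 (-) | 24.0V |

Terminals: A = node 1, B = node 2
R1 and R2 are in series across V1 (node 0 → node 1 → node 2), and the output A–B is taken across R2, so this is a voltage divider.
Series current: I = V1/(R1 + R2) = 24/(1000 + 20) = 24/1020 = 0.02353 A
V_R2 = I × R2 = V1 × R2/(R1 + R2) = 24 × 20/1020 = 0.4706 V

Final answer: 0.4706 V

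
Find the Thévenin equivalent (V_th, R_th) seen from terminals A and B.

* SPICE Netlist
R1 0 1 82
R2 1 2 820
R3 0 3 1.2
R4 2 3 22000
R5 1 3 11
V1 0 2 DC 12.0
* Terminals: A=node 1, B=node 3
Step 1 — V_th is the open-circuit voltage V_A - V_B (nothing connected across the terminals).
Nodal analysis, taking node 2 as the 0 V reference.
Source V1 fixes V_0 = 12 V.
KCL at each unknown node (sum of currents leaving = 0; resistances in Ω):
  Node 1: (V_1 - 12)/82 + (V_1 - 0)/820 + (V_1 - V_3)/11 = 0
  Node 3: (V_3 - 12)/1.2 + (V_3 - 0)/22000 + (V_3 - V_1)/11 = 0
Collecting terms (coefficients in siemens):
  0.1043·V_1 - 0.09091·V_3 = 0.1463
  0.9243·V_3 - 0.09091·V_1 = 10
Determinant D = (0.1043)(0.9243) - (-0.09091)(-0.09091) = 0.08816
V_1 = [(0.1463)(0.9243) - (-0.09091)(10)]/D = 11.85 V
V_3 = [(0.1043)(10) - (0.1463)(-0.09091)]/D = 11.98 V
V_th = V_1 - V_3 = 11.85 - 11.98 = -0.1383 V
Step 2 — R_th: zero the source — replace V1 by a short circuit (node 2 merges into node 0) — and find the resistance seen between A (node 1) and B (node 3).
Reduce the network between node 1 (A) and node 3 (B) by series/parallel combination:
  Rp1 = R1 ‖ R2 (parallel, both between nodes 0 and 1) = 1/(1/82 + 1/820) = 74.55 Ω
  Rp2 = R3 ‖ R4 (parallel, both between nodes 0 and 3) = 1/(1/1.2 + 1/22000) = 1.2 Ω
  Rs1 = Rp1 + Rp2 (series, joined only at node 0) = 74.55 + 1.2 = 75.75 Ω
  Rp3 = R5 ‖ Rs1 (parallel, both between nodes 1 and 3) = 1/(1/11 + 1/75.75) = 9.605 Ω
R_th = 9.605 Ω

Final answer: V_th = -0.1383 V, R_th = 9.605 Ω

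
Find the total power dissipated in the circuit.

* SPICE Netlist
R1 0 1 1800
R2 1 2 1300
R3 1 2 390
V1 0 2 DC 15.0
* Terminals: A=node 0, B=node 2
Nodal analysis, taking node 2 as the 0 V reference.
Source V1 fixes V_0 = 15 V.
KCL at each unknown node (sum of currents leaving = 0; resistances in Ω):
  Node 1: (V_1 - 15)/1800 + (V_1 - 0)/1300 + (V_1 - 0)/390 = 0
Collecting terms: 0.003889 × V_1 = 0.008333  =>  V_1 = 2.143 V
Power in each resistor, P = (ΔV)²/R:
  P_R1 = (15 - 2.143)²/1800 = 0.09184 W
  P_R2 = (2.143 - 0)²/1300 = 0.003532 W
  P_R3 = (2.143 - 0)²/390 = 0.01177 W
P_total = P_R1 + P_R2 + P_R3 = 0.1071 W

Final answer: 0.1071 W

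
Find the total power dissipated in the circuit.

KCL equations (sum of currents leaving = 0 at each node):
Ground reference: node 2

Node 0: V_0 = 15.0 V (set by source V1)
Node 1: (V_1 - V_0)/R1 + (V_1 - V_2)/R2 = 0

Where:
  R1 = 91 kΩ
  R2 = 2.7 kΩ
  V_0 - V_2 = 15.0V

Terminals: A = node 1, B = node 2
Nodal analysis, taking node 2 as the 0 V reference.
Source V1 fixes V_0 = 15 V.
KCL at each unknown node (sum of currents leaving = 0; resistances in Ω):
  Node 1: (V_1 - 15)/91000 + (V_1 - 0)/2700 = 0
Collecting terms: 0.0003814 × V_1 = 0.0001648  =>  V_1 = 0.4322 V
Power in each resistor, P = (ΔV)²/R:
  P_R1 = (15 - 0.4322)²/91000 = 0.002332 W
  P_R2 = (0.4322 - 0)²/2700 = 0.00006919 W
P_total = P_R1 + P_R2 = 0.002401 W

Final answer: 0.002401 W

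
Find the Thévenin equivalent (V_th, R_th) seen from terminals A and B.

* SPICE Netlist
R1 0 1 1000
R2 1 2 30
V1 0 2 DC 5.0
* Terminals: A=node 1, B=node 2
Step 1 — V_th is the open-circuit voltage V_A - V_B (nothing connected across the terminals).
Nodal analysis, taking node 2 as the 0 V reference.
Source V1 fixes V_0 = 5 V.
KCL at each unknown node (sum of currents leaving = 0; resistances in Ω):
  Node 1: (V_1 - 5)/1000 + (V_1 - 0)/30 = 0
Collecting terms: 0.03433 × V_1 = 0.005  =>  V_1 = 0.1456 V
V_th = V_1 - V_2 = 0.1456 - 0 = 0.1456 V
Step 2 — R_th: zero the source — replace V1 by a short circuit (node 2 merges into node 0) — and find the resistance seen between A (node 1) and B (node 0).
Reduce the network between node 1 (A) and node 0 (B) by series/parallel combination:
  Rp1 = R1 ‖ R2 (parallel, both between nodes 0 and 1) = 1/(1/1000 + 1/30) = 29.13 Ω
R_th = 29.13 Ω

Final answer: V_th = 0.1456 V, R_th = 29.13 Ω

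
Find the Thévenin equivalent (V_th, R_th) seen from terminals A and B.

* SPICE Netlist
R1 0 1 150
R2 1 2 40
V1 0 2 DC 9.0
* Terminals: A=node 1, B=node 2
Step 1 — V_th is the open-circuit voltage V_A - V_B (nothing connected across the terminals).
Nodal analysis, taking node 2 as the 0 V reference.
Source V1 fixes V_0 = 9 V.
KCL at each unknown node (sum of currents leaving = 0; resistances in Ω):
  Node 1: (V_1 - 9)/150 + (V_1 - 0)/40 = 0
Collecting terms: 0.03167 × V_1 = 0.06  =>  V_1 = 1.895 V
V_th = V_1 - V_2 = 1.895 - 0 = 1.895 V
Step 2 — R_th: zero the source — replace V1 by a short circuit (node 2 merges into node 0) — and find the resistance seen between A (node 1) and B (node 0).
Reduce the network between node 1 (A) and node 0 (B) by series/parallel combination:
  Rp1 = R1 ‖ R2 (parallel, both between nodes 0 and 1) = 1/(1/150 + 1/40) = 31.58 Ω
R_th = 31.58 Ω

Final answer: V_th = 1.895 V, R_th = 31.58 Ω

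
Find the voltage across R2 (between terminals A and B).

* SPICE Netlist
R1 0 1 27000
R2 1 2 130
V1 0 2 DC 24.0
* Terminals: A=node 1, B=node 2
R1 and R2 are in series across V1 (node 0 → node 1 → node 2), and the output A–B is taken across R2, so this is a voltage divider.
Series current: I = V1/(R1 + R2) = 24/(27000 + 130) = 24/27130 = 0.0008846 A
V_R2 = I × R2 = V1 × R2/(R1 + R2) = 24 × 130/27130 = 0.115 V

Final answer: 0.115 V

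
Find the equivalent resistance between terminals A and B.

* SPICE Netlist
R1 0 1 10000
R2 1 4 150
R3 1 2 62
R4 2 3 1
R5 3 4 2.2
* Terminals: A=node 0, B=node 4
Reduce the network between node 0 (A) and node 4 (B) by series/parallel combination:
  Rs1 = R3 + R4 (series, joined only at node 2) = 62 + 1 = 63 Ω
  Rs2 = R5 + Rs1 (series, joined only at node 3) = 2.2 + 63 = 65.2 Ω
  Rp1 = R2 ‖ Rs2 (parallel, both between nodes 1 and 4) = 1/(1/150 + 1/65.2) = 45.45 Ω
  Rs3 = R1 + Rp1 (series, joined only at node 1) = 10000 + 45.45 = 10050 Ω
R_eq = 10.05 kΩ

Final answer: 10.05 kΩ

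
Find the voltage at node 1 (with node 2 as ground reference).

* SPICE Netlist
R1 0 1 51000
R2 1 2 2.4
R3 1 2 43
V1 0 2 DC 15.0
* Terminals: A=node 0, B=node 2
Nodal analysis, taking node 2 as the 0 V reference.
Source V1 fixes V_0 = 15 V.
KCL at each unknown node (sum of currents leaving = 0; resistances in Ω):
  Node 1: (V_1 - 15)/51000 + (V_1 - 0)/2.4 + (V_1 - 0)/43 = 0
Collecting terms: 0.4399 × V_1 = 0.0002941  =>  V_1 = 0.0006685 V
The requested potential is V_1 = 0.0006685 V.

Final answer: V_1 = 0.0006685 V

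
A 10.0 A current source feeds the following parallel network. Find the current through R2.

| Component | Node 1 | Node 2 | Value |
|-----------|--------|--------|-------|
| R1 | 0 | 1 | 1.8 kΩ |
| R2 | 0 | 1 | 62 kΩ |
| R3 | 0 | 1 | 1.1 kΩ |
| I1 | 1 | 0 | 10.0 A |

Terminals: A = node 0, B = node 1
All resistors sit directly between nodes 0 and 1, so they are in parallel and share one voltage V; the full source current 10 A splits among them.
1/R_par = 1/1800 + 1/62000 + 1/1100 = 0.001481 S  =>  R_par = 675.3 Ω
V = I × R_par = 10 × 675.3 = 6753 V
I_R2 = V/R2 = 6753/62000 = 0.1089 A

Final answer: 0.1089 A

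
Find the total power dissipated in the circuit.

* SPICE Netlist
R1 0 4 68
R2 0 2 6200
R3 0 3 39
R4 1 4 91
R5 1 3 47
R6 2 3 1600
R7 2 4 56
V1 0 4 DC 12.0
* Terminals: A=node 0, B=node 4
Nodal analysis, taking node 4 as the 0 V reference.
Source V1 fixes V_0 = 12 V.
KCL at each unknown node (sum of currents leaving = 0; resistances in Ω):
  Node 1: (V_1 - 0)/91 + (V_1 - V_3)/47 = 0
  Node 2: (V_2 - 12)/6200 + (V_2 - V_3)/1600 + (V_2 - 0)/56 = 0
  Node 3: (V_3 - 12)/39 + (V_3 - V_1)/47 + (V_3 - V_2)/1600 = 0
Collecting terms (coefficients in siemens):
  0.03227·V_1 - 0.02128·V_3 = 0
  0.01864·V_2 - 0.000625·V_3 = 0.001935
  0.04754·V_3 - 0.02128·V_1 - 0.000625·V_2 = 0.3077
Solving these 3 simultaneous equations (Gaussian elimination) gives:
  V_1 = 6.059 V, V_2 = 0.4119 V, V_3 = 9.189 V
Power in each resistor, P = (ΔV)²/R:
  P_R1 = (12 - 0)²/68 = 2.118 W
  P_R2 = (12 - 0.4119)²/6200 = 0.02166 W
  P_R3 = (12 - 9.189)²/39 = 0.2026 W
  P_R4 = (6.059 - 0)²/91 = 0.4035 W
  P_R5 = (6.059 - 9.189)²/47 = 0.2084 W
  P_R6 = (0.4119 - 9.189)²/1600 = 0.04815 W
  P_R7 = (0.4119 - 0)²/56 = 0.003029 W
P_total = P_R1 + P_R2 + P_R3 + P_R4 + P_R5 + P_R6 + P_R7 = 3.005 W

Final answer: 3.005 W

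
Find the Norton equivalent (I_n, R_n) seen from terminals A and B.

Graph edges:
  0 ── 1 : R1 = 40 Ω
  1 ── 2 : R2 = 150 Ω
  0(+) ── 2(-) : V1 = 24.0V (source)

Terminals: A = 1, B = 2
Find the Thévenin equivalent first; then I_n = V_th/R_th and R_n = R_th.
Step 1 — V_th is the open-circuit voltage V_A - V_B (nothing connected across the terminals).
Nodal analysis, taking node 2 as the 0 V reference.
Source V1 fixes V_0 = 24 V.
KCL at each unknown node (sum of currents leaving = 0; resistances in Ω):
  Node 1: (V_1 - 24)/40 + (V_1 - 0)/150 = 0
Collecting terms: 0.03167 × V_1 = 0.6  =>  V_1 = 18.95 V
V_th = V_1 - V_2 = 18.95 - 0 = 18.95 V
Step 2 — R_th: zero the source — replace V1 by a short circuit (node 2 merges into node 0) — and find the resistance seen between A (node 1) and B (node 0).
Reduce the network between node 1 (A) and node 0 (B) by series/parallel combination:
  Rp1 = R1 ‖ R2 (parallel, both between nodes 0 and 1) = 1/(1/40 + 1/150) = 31.58 Ω
R_th = 31.58 Ω
I_n = V_th/R_th = 18.95/31.58 = 0.6 A, and R_n = R_th = 31.58 Ω

Final answer: I_n = 0.6 A, R_n = 31.58 Ω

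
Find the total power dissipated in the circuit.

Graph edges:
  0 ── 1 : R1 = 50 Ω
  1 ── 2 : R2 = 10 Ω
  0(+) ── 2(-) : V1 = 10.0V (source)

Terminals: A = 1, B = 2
Nodal analysis, taking node 2 as the 0 V reference.
Source V1 fixes V_0 = 10 V.
KCL at each unknown node (sum of currents leaving = 0; resistances in Ω):
  Node 1: (V_1 - 10)/50 + (V_1 - 0)/10 = 0
Collecting terms: 0.12 × V_1 = 0.2  =>  V_1 = 1.667 V
Power in each resistor, P = (ΔV)²/R:
  P_R1 = (10 - 1.667)²/50 = 1.389 W
  P_R2 = (1.667 - 0)²/10 = 0.2778 W
P_total = P_R1 + P_R2 = 1.667 W

Final answer: 1.667 W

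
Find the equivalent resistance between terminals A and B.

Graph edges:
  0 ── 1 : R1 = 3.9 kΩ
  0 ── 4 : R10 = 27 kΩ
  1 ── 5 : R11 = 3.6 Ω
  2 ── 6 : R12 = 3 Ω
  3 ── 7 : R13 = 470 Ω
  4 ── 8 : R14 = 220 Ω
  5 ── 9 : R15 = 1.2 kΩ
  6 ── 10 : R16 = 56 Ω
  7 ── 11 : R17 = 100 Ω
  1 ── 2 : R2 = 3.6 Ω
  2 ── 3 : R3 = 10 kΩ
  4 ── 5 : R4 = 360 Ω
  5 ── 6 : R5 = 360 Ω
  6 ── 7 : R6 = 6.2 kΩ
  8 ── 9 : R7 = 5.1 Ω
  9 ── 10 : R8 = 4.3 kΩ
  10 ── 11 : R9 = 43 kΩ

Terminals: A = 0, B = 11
The network is not a plain series/parallel combination. Inject a 1 A test current into terminal A (node 0) and return it from terminal B (node 11); then R_eq = V_A / (1 A).
Nodal analysis, taking node 11 as the 0 V reference.
Current source I_test pushes 1 A into node 0 and draws it out of node 11.
KCL at each unknown node (sum of currents leaving = 0; resistances in Ω):
  Node 0: (V_0 - V_1)/3900 + (V_0 - V_4)/27000 - 1 = 0
  Node 1: (V_1 - V_0)/3900 + (V_1 - V_2)/3.6 + (V_1 - V_5)/3.6 = 0
  Node 2: (V_2 - V_1)/3.6 + (V_2 - V_3)/10000 + (V_2 - V_6)/3 = 0
  Node 3: (V_3 - V_2)/10000 + (V_3 - V_7)/470 = 0
  Node 4: (V_4 - V_0)/27000 + (V_4 - V_5)/360 + (V_4 - V_8)/220 = 0
  Node 5: (V_5 - V_1)/3.6 + (V_5 - V_4)/360 + (V_5 - V_6)/360 + (V_5 - V_9)/1200 = 0
  Node 6: (V_6 - V_2)/3 + (V_6 - V_5)/360 + (V_6 - V_7)/6200 + (V_6 - V_10)/56 = 0
  Node 7: (V_7 - V_3)/470 + (V_7 - V_6)/6200 + (V_7 - 0)/100 = 0
  Node 8: (V_8 - V_4)/220 + (V_8 - V_9)/5.1 = 0
  Node 9: (V_9 - V_5)/1200 + (V_9 - V_8)/5.1 + (V_9 - V_10)/4300 = 0
  Node 10: (V_10 - V_6)/56 + (V_10 - V_9)/4300 + (V_10 - 0)/43000 = 0
Collecting terms (coefficients in siemens):
  0.0002934·V_0 - 0.0002564·V_1 - 0.00003704·V_4 = 1
  0.5558·V_1 - 0.0002564·V_0 - 0.2778·V_2 - 0.2778·V_5 = 0
  0.6112·V_2 - 0.2778·V_1 - 0.0001·V_3 - 0.3333·V_6 = 0
  0.002228·V_3 - 0.0001·V_2 - 0.002128·V_7 = 0
  0.00736·V_4 - 0.00003704·V_0 - 0.002778·V_5 - 0.004545·V_8 = 0
  0.2842·V_5 - 0.2778·V_1 - 0.002778·V_4 - 0.002778·V_6 - 0.0008333·V_9 = 0
  0.3541·V_6 - 0.3333·V_2 - 0.002778·V_5 - 0.0001613·V_7 - 0.01786·V_10 = 0
  0.01229·V_7 - 0.002128·V_3 - 0.0001613·V_6 = 0
  0.2006·V_8 - 0.004545·V_4 - 0.1961·V_9 = 0
  0.1971·V_9 - 0.0008333·V_5 - 0.1961·V_8 - 0.0002326·V_10 = 0
  0.01811·V_10 - 0.01786·V_6 - 0.0002326·V_9 = 0
Solving these 11 simultaneous equations (Gaussian elimination) gives:
  V_0 = 7072 V, V_1 = 3660 V, V_2 = 3656 V, V_3 = 251.5 V
  V_4 = 3694 V, V_5 = 3660 V, V_6 = 3654 V, V_7 = 91.51 V
  V_8 = 3687 V, V_9 = 3687 V, V_10 = 3650 V
R_eq = V_0 / 1 A = 7072 Ω = 7.072 kΩ

Final answer: 7.072 kΩ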